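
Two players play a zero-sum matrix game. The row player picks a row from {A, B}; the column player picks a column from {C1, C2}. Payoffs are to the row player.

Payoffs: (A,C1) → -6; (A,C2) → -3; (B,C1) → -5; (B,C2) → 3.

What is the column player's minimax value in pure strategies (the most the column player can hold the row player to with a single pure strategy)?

Column maxima: C1 → -5, C2 → 3.
The smallest of these is -5.

-5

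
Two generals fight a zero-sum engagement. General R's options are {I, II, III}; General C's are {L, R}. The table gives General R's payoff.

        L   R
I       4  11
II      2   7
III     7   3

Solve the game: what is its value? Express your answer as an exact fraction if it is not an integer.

65/11

Row minima: I → 4, II → 2, III → 3; maximin = 4.
Column maxima: L → 7, R → 11; minimax = 7.
4 ≠ 7, so there is no saddle point; optimal play is mixed.
II is strictly dominated by I, so General R never plays it.
On the remaining 2×2 (I, III vs L, R):
Let General R play I with probability p. Expected payoff against L: 4p + 7(1−p) = −3p + 7; against R: 11p + 3(1−p) = 8p + 3.
Setting these equal: −3p + 7 = 8p + 3 ⇒ −11p = -4 ⇒ p = 4/11, and the value is (-3)·(4/11) + 7 = 65/11.
For General C: with q = P(L), equating I's and III's payoffs gives −7q + 11 = 4q + 3 ⇒ q = 8/11.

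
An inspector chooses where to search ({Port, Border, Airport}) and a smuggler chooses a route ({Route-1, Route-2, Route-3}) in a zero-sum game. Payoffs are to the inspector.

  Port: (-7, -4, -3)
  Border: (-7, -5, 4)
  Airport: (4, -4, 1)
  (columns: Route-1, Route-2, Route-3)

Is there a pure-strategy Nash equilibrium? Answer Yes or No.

Yes

Row minima: Port → -7, Border → -7, Airport → -4; maximin = -4.
Column maxima: Route-1 → 4, Route-2 → -4, Route-3 → 4; minimax = -4.
maximin = minimax = -4, so a saddle point exists.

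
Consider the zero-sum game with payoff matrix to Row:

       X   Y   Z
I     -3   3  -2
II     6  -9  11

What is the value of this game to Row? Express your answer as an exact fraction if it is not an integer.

Row minima: I → -3, II → -9; maximin = -3.
Column maxima: X → 6, Y → 3, Z → 11; minimax = 3.
-3 ≠ 3, so there is no saddle point; optimal play is mixed.
Z is strictly dominated by X (it gives Row strictly more in every row), so Column never plays it.
On the remaining 2×2 (I, II vs X, Y):
Let Row play I with probability p. Expected payoff against X: (-3)p + 6(1−p) = −9p + 6; against Y: 3p + (-9)(1−p) = 12p − 9.
Setting these equal: −9p + 6 = 12p − 9 ⇒ −21p = -15 ⇒ p = 5/7, and the value is (-9)·(5/7) + 6 = -3/7.
For Column: with q = P(X), equating I's and II's payoffs gives −6q + 3 = 15q − 9 ⇒ q = 4/7.

-3/7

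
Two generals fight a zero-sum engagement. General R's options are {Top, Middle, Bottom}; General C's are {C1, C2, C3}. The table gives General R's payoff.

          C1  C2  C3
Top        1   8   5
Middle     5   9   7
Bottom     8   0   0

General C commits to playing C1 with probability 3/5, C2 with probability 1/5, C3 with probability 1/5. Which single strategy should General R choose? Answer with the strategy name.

Middle

Expected payoff of Top: (3/5)·1 + (1/5)·8 + (1/5)·5 = 16/5.
Expected payoff of Middle: (3/5)·5 + (1/5)·9 + (1/5)·7 = 31/5.
Expected payoff of Bottom: (3/5)·8 + (1/5)·0 + (1/5)·0 = 24/5.
The largest is 31/5, so General R's best response is Middle.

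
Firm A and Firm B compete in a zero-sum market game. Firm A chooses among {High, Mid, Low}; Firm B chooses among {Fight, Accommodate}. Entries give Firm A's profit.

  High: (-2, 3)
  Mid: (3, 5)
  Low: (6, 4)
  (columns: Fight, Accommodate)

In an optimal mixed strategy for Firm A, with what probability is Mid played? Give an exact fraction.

Row minima: High → -2, Mid → 3, Low → 4; maximin = 4.
Column maxima: Fight → 6, Accommodate → 5; minimax = 5.
4 ≠ 5, so there is no saddle point; optimal play is mixed.
High is strictly dominated by Mid, so Firm A never plays it.
On the remaining 2×2 (Mid, Low vs Fight, Accommodate):
Let Firm A play Mid with probability p. Expected payoff against Fight: 3p + 6(1−p) = −3p + 6; against Accommodate: 5p + 4(1−p) = p + 4.
Setting these equal: −3p + 6 = p + 4 ⇒ −4p = -2 ⇒ p = 1/2, and the value is (-3)·(1/2) + 6 = 9/2.
For Firm B: with q = P(Fight), equating Mid's and Low's payoffs gives −2q + 5 = 2q + 4 ⇒ q = 1/4.

1/2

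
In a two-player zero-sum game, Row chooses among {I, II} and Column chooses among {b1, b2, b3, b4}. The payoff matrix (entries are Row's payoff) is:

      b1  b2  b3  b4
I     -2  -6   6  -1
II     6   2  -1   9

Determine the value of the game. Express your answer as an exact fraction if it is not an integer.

2/5

Row minima: I → -6, II → -1; maximin = -1.
Column maxima: b1 → 6, b2 → 2, b3 → 6, b4 → 9; minimax = 2.
-1 ≠ 2, so there is no saddle point; optimal play is mixed.
b1 is strictly dominated by b2 (it gives Row strictly more in every row), so Column never plays it.
b4 is strictly dominated by b2 (it gives Row strictly more in every row), so Column never plays it.
On the remaining 2×2 (I, II vs b2, b3):
Let Row play I with probability p. Expected payoff against b2: (-6)p + 2(1−p) = −8p + 2; against b3: 6p + (-1)(1−p) = 7p − 1.
Setting these equal: −8p + 2 = 7p − 1 ⇒ −15p = -3 ⇒ p = 1/5, and the value is (-8)·(1/5) + 2 = 2/5.
For Column: with q = P(b2), equating I's and II's payoffs gives −12q + 6 = 3q − 1 ⇒ q = 7/15.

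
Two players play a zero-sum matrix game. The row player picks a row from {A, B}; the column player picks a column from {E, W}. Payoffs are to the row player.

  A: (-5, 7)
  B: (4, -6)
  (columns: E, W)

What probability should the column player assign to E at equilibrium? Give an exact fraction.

13/22

Row minima: A → -5, B → -6; maximin = -5.
Column maxima: E → 4, W → 7; minimax = 4.
-5 ≠ 4, so there is no saddle point; optimal play is mixed.
Let the row player play A with probability p. Expected payoff against E: (-5)p + 4(1−p) = −9p + 4; against W: 7p + (-6)(1−p) = 13p − 6.
Setting these equal: −9p + 4 = 13p − 6 ⇒ −22p = -10 ⇒ p = 5/11, and the value is (-9)·(5/11) + 4 = -1/11.
For the column player: with q = P(E), equating A's and B's payoffs gives −12q + 7 = 10q − 6 ⇒ q = 13/22.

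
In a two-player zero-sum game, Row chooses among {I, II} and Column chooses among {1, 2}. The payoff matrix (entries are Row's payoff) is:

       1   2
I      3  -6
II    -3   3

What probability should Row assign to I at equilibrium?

2/5

Row minima: I → -6, II → -3; maximin = -3.
Column maxima: 1 → 3, 2 → 3; minimax = 3.
-3 ≠ 3, so there is no saddle point; optimal play is mixed.
Let Row play I with probability p. Expected payoff against 1: 3p + (-3)(1−p) = 6p − 3; against 2: (-6)p + 3(1−p) = −9p + 3.
Setting these equal: 6p − 3 = −9p + 3 ⇒ 15p = 6 ⇒ p = 2/5, and the value is (6)·(2/5) − 3 = -3/5.
For Column: with q = P(1), equating I's and II's payoffs gives 9q − 6 = −6q + 3 ⇒ q = 3/5.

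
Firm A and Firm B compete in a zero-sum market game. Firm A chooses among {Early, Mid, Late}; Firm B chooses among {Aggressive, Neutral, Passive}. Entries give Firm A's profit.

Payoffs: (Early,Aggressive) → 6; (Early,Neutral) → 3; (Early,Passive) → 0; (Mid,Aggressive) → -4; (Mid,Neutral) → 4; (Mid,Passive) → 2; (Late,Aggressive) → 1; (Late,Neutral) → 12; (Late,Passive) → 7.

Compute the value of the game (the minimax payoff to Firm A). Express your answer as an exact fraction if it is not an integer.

Row minima: Early → 0, Mid → -4, Late → 1; maximin = 1.
Column maxima: Aggressive → 6, Neutral → 12, Passive → 7; minimax = 6.
1 ≠ 6, so there is no saddle point; optimal play is mixed.
Mid is strictly dominated by Late, so Firm A never plays it.
Neutral is strictly dominated by Passive (it gives Firm A strictly more in every row), so Firm B never plays it.
On the remaining 2×2 (Early, Late vs Aggressive, Passive):
Let Firm A play Early with probability p. Expected payoff against Aggressive: 6p + 1(1−p) = 5p + 1; against Passive: 0p + 7(1−p) = −7p + 7.
Setting these equal: 5p + 1 = −7p + 7 ⇒ 12p = 6 ⇒ p = 1/2, and the value is (5)·(1/2) + 1 = 7/2.
For Firm B: with q = P(Aggressive), equating Early's and Late's payoffs gives 6q = −6q + 7 ⇒ q = 7/12.

7/2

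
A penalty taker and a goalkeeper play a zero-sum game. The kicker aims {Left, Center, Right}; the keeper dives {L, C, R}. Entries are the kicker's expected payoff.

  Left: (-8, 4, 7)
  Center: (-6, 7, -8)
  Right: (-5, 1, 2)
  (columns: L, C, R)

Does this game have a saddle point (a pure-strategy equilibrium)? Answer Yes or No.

Row minima: Left → -8, Center → -8, Right → -5; maximin = -5.
Column maxima: L → -5, C → 7, R → 7; minimax = -5.
maximin = minimax = -5, so a saddle point exists.

Yes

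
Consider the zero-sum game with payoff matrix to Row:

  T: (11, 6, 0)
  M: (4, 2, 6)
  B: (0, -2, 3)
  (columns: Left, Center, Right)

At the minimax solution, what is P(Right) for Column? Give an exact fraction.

Row minima: T → 0, M → 2, B → -2; maximin = 2.
Column maxima: Left → 11, Center → 6, Right → 6; minimax = 6.
2 ≠ 6, so there is no saddle point; optimal play is mixed.
B is strictly dominated by M, so Row never plays it.
Left is strictly dominated by Center (it gives Row strictly more in every row), so Column never plays it.
On the remaining 2×2 (T, M vs Center, Right):
Let Row play T with probability p. Expected payoff against Center: 6p + 2(1−p) = 4p + 2; against Right: 0p + 6(1−p) = −6p + 6.
Setting these equal: 4p + 2 = −6p + 6 ⇒ 10p = 4 ⇒ p = 2/5, and the value is (4)·(2/5) + 2 = 18/5.
For Column: with q = P(Center), equating T's and M's payoffs gives 6q = −4q + 6 ⇒ q = 3/5.

2/5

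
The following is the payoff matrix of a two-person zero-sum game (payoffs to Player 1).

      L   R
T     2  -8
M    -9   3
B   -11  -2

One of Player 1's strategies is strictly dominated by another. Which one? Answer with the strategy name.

M gives a strictly higher payoff than B against every column: -9 > -11, 3 > -2.
So B is strictly dominated and Player 1 never plays it.

B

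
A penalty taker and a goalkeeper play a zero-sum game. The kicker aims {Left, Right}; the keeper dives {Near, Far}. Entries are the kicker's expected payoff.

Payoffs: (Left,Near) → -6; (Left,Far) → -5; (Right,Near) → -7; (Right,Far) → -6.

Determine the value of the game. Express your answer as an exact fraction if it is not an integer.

-6

Row minima: Left → -6, Right → -7; maximin = -6.
Column maxima: Near → -6, Far → -5; minimax = -6.
Since maximin = minimax = -6, there is a saddle point and the value is -6.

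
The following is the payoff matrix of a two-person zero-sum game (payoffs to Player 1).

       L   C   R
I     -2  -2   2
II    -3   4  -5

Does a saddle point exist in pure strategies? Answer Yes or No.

Yes

Row minima: I → -2, II → -5; maximin = -2.
Column maxima: L → -2, C → 4, R → 2; minimax = -2.
maximin = minimax = -2, so a saddle point exists.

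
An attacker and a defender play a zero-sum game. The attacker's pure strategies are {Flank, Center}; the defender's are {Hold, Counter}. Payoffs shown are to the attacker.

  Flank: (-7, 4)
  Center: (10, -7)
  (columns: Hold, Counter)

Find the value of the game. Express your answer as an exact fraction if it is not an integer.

-9/28

Row minima: Flank → -7, Center → -7; maximin = -7.
Column maxima: Hold → 10, Counter → 4; minimax = 4.
-7 ≠ 4, so there is no saddle point; optimal play is mixed.
Let the attacker play Flank with probability p. Expected payoff against Hold: (-7)p + 10(1−p) = −17p + 10; against Counter: 4p + (-7)(1−p) = 11p − 7.
Setting these equal: −17p + 10 = 11p − 7 ⇒ −28p = -17 ⇒ p = 17/28, and the value is (-17)·(17/28) + 10 = -9/28.
For the defender: with q = P(Hold), equating Flank's and Center's payoffs gives −11q + 4 = 17q − 7 ⇒ q = 11/28.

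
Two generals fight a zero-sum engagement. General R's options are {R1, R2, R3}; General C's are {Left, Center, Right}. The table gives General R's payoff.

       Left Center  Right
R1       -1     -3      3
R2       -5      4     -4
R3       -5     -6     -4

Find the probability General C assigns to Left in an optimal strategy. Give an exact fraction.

7/11

Row minima: R1 → -3, R2 → -5, R3 → -6; maximin = -3.
Column maxima: Left → -1, Center → 4, Right → 3; minimax = -1.
-3 ≠ -1, so there is no saddle point; optimal play is mixed.
R3 is strictly dominated by R1, so General R never plays it.
Right is strictly dominated by Left (it gives General R strictly more in every row), so General C never plays it.
On the remaining 2×2 (R1, R2 vs Left, Center):
Let General R play R1 with probability p. Expected payoff against Left: (-1)p + (-5)(1−p) = 4p − 5; against Center: (-3)p + 4(1−p) = −7p + 4.
Setting these equal: 4p − 5 = −7p + 4 ⇒ 11p = 9 ⇒ p = 9/11, and the value is (4)·(9/11) − 5 = -19/11.
For General C: with q = P(Left), equating R1's and R2's payoffs gives 2q − 3 = −9q + 4 ⇒ q = 7/11.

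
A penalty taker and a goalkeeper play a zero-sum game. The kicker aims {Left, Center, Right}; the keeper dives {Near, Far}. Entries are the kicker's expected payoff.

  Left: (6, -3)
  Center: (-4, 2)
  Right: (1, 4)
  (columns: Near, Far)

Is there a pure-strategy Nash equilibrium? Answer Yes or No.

No

Row minima: Left → -3, Center → -4, Right → 1; maximin = 1.
Column maxima: Near → 6, Far → 4; minimax = 4.
1 ≠ 4, so no pure-strategy equilibrium exists.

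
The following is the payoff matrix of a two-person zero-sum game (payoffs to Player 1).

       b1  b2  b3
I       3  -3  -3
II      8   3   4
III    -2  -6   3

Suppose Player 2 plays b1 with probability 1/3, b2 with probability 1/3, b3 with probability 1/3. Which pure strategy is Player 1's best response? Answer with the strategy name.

II

Expected payoff of I: (1/3)·3 + (1/3)·(-3) + (1/3)·(-3) = -1.
Expected payoff of II: (1/3)·8 + (1/3)·3 + (1/3)·4 = 5.
Expected payoff of III: (1/3)·(-2) + (1/3)·(-6) + (1/3)·3 = -5/3.
The largest is 5, so Player 1's best response is II.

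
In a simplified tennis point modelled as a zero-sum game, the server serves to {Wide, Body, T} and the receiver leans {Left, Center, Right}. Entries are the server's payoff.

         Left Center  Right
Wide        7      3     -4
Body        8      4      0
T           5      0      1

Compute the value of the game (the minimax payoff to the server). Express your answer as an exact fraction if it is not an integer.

Row minima: Wide → -4, Body → 0, T → 0; maximin = 0.
Column maxima: Left → 8, Center → 4, Right → 1; minimax = 1.
0 ≠ 1, so there is no saddle point; optimal play is mixed.
Wide is strictly dominated by Body, so the server never plays it.
Left is strictly dominated by Center (it gives the server strictly more in every row), so the receiver never plays it.
On the remaining 2×2 (Body, T vs Center, Right):
Let the server play Body with probability p. Expected payoff against Center: 4p + 0(1−p) = 4p; against Right: 0p + 1(1−p) = −p + 1.
Setting these equal: 4p = −p + 1 ⇒ 5p = 1 ⇒ p = 1/5, and the value is (4)·(1/5) = 4/5.
For the receiver: with q = P(Center), equating Body's and T's payoffs gives 4q = −q + 1 ⇒ q = 1/5.

4/5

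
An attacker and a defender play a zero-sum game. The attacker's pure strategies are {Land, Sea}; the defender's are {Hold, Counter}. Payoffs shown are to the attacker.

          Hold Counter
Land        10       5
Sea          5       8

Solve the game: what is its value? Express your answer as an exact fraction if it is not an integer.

55/8

Row minima: Land → 5, Sea → 5; maximin = 5.
Column maxima: Hold → 10, Counter → 8; minimax = 8.
5 ≠ 8, so there is no saddle point; optimal play is mixed.
Let the attacker play Land with probability p. Expected payoff against Hold: 10p + 5(1−p) = 5p + 5; against Counter: 5p + 8(1−p) = −3p + 8.
Setting these equal: 5p + 5 = −3p + 8 ⇒ 8p = 3 ⇒ p = 3/8, and the value is (5)·(3/8) + 5 = 55/8.
For the defender: with q = P(Hold), equating Land's and Sea's payoffs gives 5q + 5 = −3q + 8 ⇒ q = 3/8.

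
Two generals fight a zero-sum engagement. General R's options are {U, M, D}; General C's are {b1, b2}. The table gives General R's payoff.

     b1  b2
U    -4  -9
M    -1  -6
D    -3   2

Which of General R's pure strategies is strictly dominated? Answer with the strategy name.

U

M gives a strictly higher payoff than U against every column: -1 > -4, -6 > -9.
So U is strictly dominated and General R never plays it.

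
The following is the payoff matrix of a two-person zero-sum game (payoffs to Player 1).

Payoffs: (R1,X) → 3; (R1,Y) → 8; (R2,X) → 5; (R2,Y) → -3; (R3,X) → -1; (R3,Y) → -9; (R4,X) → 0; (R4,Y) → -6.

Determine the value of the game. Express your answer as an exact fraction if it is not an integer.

49/13

Row minima: R1 → 3, R2 → -3, R3 → -9, R4 → -6; maximin = 3.
Column maxima: X → 5, Y → 8; minimax = 5.
3 ≠ 5, so there is no saddle point; optimal play is mixed.
R3 is strictly dominated by R1, so Player 1 never plays it.
R4 is strictly dominated by R1, so Player 1 never plays it.
On the remaining 2×2 (R1, R2 vs X, Y):
Let Player 1 play R1 with probability p. Expected payoff against X: 3p + 5(1−p) = −2p + 5; against Y: 8p + (-3)(1−p) = 11p − 3.
Setting these equal: −2p + 5 = 11p − 3 ⇒ −13p = -8 ⇒ p = 8/13, and the value is (-2)·(8/13) + 5 = 49/13.
For Player 2: with q = P(X), equating R1's and R2's payoffs gives −5q + 8 = 8q − 3 ⇒ q = 11/13.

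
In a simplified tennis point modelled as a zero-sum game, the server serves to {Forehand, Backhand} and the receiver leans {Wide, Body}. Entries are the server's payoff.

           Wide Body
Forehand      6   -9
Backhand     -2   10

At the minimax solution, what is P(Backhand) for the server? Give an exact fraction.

Row minima: Forehand → -9, Backhand → -2; maximin = -2.
Column maxima: Wide → 6, Body → 10; minimax = 6.
-2 ≠ 6, so there is no saddle point; optimal play is mixed.
Let the server play Forehand with probability p. Expected payoff against Wide: 6p + (-2)(1−p) = 8p − 2; against Body: (-9)p + 10(1−p) = −19p + 10.
Setting these equal: 8p − 2 = −19p + 10 ⇒ 27p = 12 ⇒ p = 4/9, and the value is (8)·(4/9) − 2 = 14/9.
For the receiver: with q = P(Wide), equating Forehand's and Backhand's payoffs gives 15q − 9 = −12q + 10 ⇒ q = 19/27.

5/9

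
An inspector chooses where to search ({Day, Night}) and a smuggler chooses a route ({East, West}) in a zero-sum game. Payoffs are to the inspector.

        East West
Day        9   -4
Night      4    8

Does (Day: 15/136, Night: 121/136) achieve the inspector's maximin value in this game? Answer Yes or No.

Against East this mix gives (15/136)·9 + (121/136)·4 = 619/136.
Against West this mix gives (15/136)·(-4) + (121/136)·8 = 227/34.
The smuggler will play East, holding the inspector to 619/136. Shifting weight toward the row that does better against East would raise this floor (the equalizing mix achieves 88/17 against both East and West), so the proposed strategy is not optimal.

No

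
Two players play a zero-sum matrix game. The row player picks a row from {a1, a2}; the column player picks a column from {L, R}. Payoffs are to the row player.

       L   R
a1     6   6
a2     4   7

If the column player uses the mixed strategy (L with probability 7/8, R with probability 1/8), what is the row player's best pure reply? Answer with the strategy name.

a1

Expected payoff of a1: (7/8)·6 + (1/8)·6 = 6.
Expected payoff of a2: (7/8)·4 + (1/8)·7 = 35/8.
The largest is 6, so the row player's best response is a1.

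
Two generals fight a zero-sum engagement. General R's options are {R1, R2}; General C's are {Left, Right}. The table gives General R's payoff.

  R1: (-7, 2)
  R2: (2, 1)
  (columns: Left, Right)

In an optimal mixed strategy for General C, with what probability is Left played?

1/10

Row minima: R1 → -7, R2 → 1; maximin = 1.
Column maxima: Left → 2, Right → 2; minimax = 2.
1 ≠ 2, so there is no saddle point; optimal play is mixed.
Let General R play R1 with probability p. Expected payoff against Left: (-7)p + 2(1−p) = −9p + 2; against Right: 2p + 1(1−p) = p + 1.
Setting these equal: −9p + 2 = p + 1 ⇒ −10p = -1 ⇒ p = 1/10, and the value is (-9)·(1/10) + 2 = 11/10.
For General C: with q = P(Left), equating R1's and R2's payoffs gives −9q + 2 = q + 1 ⇒ q = 1/10.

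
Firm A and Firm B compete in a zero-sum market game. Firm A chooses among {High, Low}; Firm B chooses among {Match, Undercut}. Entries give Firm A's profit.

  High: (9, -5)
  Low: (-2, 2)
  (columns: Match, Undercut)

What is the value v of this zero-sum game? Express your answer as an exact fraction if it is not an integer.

4/9

Row minima: High → -5, Low → -2; maximin = -2.
Column maxima: Match → 9, Undercut → 2; minimax = 2.
-2 ≠ 2, so there is no saddle point; optimal play is mixed.
Let Firm A play High with probability p. Expected payoff against Match: 9p + (-2)(1−p) = 11p − 2; against Undercut: (-5)p + 2(1−p) = −7p + 2.
Setting these equal: 11p − 2 = −7p + 2 ⇒ 18p = 4 ⇒ p = 2/9, and the value is (11)·(2/9) − 2 = 4/9.
For Firm B: with q = P(Match), equating High's and Low's payoffs gives 14q − 5 = −4q + 2 ⇒ q = 7/18.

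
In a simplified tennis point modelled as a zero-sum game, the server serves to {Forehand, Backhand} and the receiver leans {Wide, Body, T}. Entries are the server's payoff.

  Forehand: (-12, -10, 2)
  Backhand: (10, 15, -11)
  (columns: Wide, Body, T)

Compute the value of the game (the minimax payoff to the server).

Row minima: Forehand → -12, Backhand → -11; maximin = -11.
Column maxima: Wide → 10, Body → 15, T → 2; minimax = 2.
-11 ≠ 2, so there is no saddle point; optimal play is mixed.
Body is strictly dominated by Wide (it gives the server strictly more in every row), so the receiver never plays it.
On the remaining 2×2 (Forehand, Backhand vs Wide, T):
Let the server play Forehand with probability p. Expected payoff against Wide: (-12)p + 10(1−p) = −22p + 10; against T: 2p + (-11)(1−p) = 13p − 11.
Setting these equal: −22p + 10 = 13p − 11 ⇒ −35p = -21 ⇒ p = 3/5, and the value is (-22)·(3/5) + 10 = -16/5.
For the receiver: with q = P(Wide), equating Forehand's and Backhand's payoffs gives −14q + 2 = 21q − 11 ⇒ q = 13/35.

-16/5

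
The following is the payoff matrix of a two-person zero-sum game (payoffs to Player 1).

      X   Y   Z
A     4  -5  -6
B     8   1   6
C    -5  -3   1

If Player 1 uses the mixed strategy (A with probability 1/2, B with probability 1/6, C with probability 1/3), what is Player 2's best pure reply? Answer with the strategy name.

If Player 2 plays X, Player 1's expected payoff is (1/2)·4 + (1/6)·8 + (1/3)·(-5) = 5/3.
If Player 2 plays Y, Player 1's expected payoff is (1/2)·(-5) + (1/6)·1 + (1/3)·(-3) = -10/3.
If Player 2 plays Z, Player 1's expected payoff is (1/2)·(-6) + (1/6)·6 + (1/3)·1 = -5/3.
Player 2 minimizes Player 1's payoff; the smallest is -10/3, so the best response is Y.

Y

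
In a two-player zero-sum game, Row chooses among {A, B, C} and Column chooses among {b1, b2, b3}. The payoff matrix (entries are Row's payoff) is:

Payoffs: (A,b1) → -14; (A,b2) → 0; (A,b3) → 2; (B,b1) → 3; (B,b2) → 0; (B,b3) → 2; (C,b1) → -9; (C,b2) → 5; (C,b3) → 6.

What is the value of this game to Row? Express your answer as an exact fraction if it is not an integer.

Row minima: A → -14, B → 0, C → -9; maximin = 0.
Column maxima: b1 → 3, b2 → 5, b3 → 6; minimax = 3.
0 ≠ 3, so there is no saddle point; optimal play is mixed.
A is strictly dominated by C, so Row never plays it.
b3 is strictly dominated by b2 (it gives Row strictly more in every row), so Column never plays it.
On the remaining 2×2 (B, C vs b1, b2):
Let Row play B with probability p. Expected payoff against b1: 3p + (-9)(1−p) = 12p − 9; against b2: 0p + 5(1−p) = −5p + 5.
Setting these equal: 12p − 9 = −5p + 5 ⇒ 17p = 14 ⇒ p = 14/17, and the value is (12)·(14/17) − 9 = 15/17.
For Column: with q = P(b1), equating B's and C's payoffs gives 3q = −14q + 5 ⇒ q = 5/17.

15/17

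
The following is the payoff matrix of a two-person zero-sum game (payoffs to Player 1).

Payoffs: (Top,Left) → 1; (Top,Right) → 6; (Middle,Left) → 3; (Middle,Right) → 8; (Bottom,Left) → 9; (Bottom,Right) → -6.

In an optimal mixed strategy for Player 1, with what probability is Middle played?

3/4

Row minima: Top → 1, Middle → 3, Bottom → -6; maximin = 3.
Column maxima: Left → 9, Right → 8; minimax = 8.
3 ≠ 8, so there is no saddle point; optimal play is mixed.
Top is strictly dominated by Middle, so Player 1 never plays it.
On the remaining 2×2 (Middle, Bottom vs Left, Right):
Let Player 1 play Middle with probability p. Expected payoff against Left: 3p + 9(1−p) = −6p + 9; against Right: 8p + (-6)(1−p) = 14p − 6.
Setting these equal: −6p + 9 = 14p − 6 ⇒ −20p = -15 ⇒ p = 3/4, and the value is (-6)·(3/4) + 9 = 9/2.
For Player 2: with q = P(Left), equating Middle's and Bottom's payoffs gives −5q + 8 = 15q − 6 ⇒ q = 7/10.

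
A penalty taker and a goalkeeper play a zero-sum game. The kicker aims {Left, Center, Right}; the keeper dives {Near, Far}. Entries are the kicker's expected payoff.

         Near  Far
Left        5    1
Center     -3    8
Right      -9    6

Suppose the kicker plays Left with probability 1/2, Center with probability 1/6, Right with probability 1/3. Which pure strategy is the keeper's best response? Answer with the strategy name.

If the keeper plays Near, the kicker's expected payoff is (1/2)·5 + (1/6)·(-3) + (1/3)·(-9) = -1.
If the keeper plays Far, the kicker's expected payoff is (1/2)·1 + (1/6)·8 + (1/3)·6 = 23/6.
The keeper minimizes the kicker's payoff; the smallest is -1, so the best response is Near.

Near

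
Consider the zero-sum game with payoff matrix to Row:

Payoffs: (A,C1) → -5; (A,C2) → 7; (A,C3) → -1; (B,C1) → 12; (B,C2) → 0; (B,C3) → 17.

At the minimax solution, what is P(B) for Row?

Row minima: A → -5, B → 0; maximin = 0.
Column maxima: C1 → 12, C2 → 7, C3 → 17; minimax = 7.
0 ≠ 7, so there is no saddle point; optimal play is mixed.
C3 is strictly dominated by C1 (it gives Row strictly more in every row), so Column never plays it.
On the remaining 2×2 (A, B vs C1, C2):
Let Row play A with probability p. Expected payoff against C1: (-5)p + 12(1−p) = −17p + 12; against C2: 7p + 0(1−p) = 7p.
Setting these equal: −17p + 12 = 7p ⇒ −24p = -12 ⇒ p = 1/2, and the value is (-17)·(1/2) + 12 = 7/2.
For Column: with q = P(C1), equating A's and B's payoffs gives −12q + 7 = 12q ⇒ q = 7/24.

1/2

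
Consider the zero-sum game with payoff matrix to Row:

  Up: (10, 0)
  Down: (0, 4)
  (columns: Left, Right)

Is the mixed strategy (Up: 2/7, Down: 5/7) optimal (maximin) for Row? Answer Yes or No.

Yes

Against Left this mix gives (2/7)·10 + (5/7)·0 = 20/7.
Against Right this mix gives (2/7)·0 + (5/7)·4 = 20/7.
All of Column's active replies (Left, Right) yield 20/7, and no column does worse for Row. The mix makes Column indifferent and guarantees 20/7, so it is optimal.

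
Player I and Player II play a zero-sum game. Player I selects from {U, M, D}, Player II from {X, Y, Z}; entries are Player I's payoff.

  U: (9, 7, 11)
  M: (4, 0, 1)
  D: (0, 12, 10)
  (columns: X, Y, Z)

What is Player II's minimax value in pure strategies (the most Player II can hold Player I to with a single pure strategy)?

Column maxima: X → 9, Y → 12, Z → 11.
The smallest of these is 9.

9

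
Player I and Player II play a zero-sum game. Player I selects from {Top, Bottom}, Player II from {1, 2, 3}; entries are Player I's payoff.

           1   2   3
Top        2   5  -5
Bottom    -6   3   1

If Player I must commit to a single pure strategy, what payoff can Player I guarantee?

-5

Row minima: Top → -5, Bottom → -6.
The best of these is -5.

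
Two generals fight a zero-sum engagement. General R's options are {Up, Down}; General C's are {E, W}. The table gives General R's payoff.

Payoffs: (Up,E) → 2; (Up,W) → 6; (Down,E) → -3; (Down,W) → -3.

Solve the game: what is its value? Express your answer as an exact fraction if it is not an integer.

2

Row minima: Up → 2, Down → -3; maximin = 2.
Column maxima: E → 2, W → 6; minimax = 2.
Since maximin = minimax = 2, there is a saddle point and the value is 2.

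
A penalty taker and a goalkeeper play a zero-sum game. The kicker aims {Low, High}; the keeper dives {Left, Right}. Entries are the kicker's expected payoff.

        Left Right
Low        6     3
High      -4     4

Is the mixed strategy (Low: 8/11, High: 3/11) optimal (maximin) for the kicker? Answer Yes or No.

Yes

Against Left this mix gives (8/11)·6 + (3/11)·(-4) = 36/11.
Against Right this mix gives (8/11)·3 + (3/11)·4 = 36/11.
All of the keeper's active replies (Left, Right) yield 36/11, and no column does worse for the kicker. The mix makes the keeper indifferent and guarantees 36/11, so it is optimal.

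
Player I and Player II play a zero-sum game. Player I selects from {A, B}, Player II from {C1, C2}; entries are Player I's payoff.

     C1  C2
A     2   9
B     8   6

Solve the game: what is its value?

Row minima: A → 2, B → 6; maximin = 6.
Column maxima: C1 → 8, C2 → 9; minimax = 8.
6 ≠ 8, so there is no saddle point; optimal play is mixed.
Let Player I play A with probability p. Expected payoff against C1: 2p + 8(1−p) = −6p + 8; against C2: 9p + 6(1−p) = 3p + 6.
Setting these equal: −6p + 8 = 3p + 6 ⇒ −9p = -2 ⇒ p = 2/9, and the value is (-6)·(2/9) + 8 = 20/3.
For Player II: with q = P(C1), equating A's and B's payoffs gives −7q + 9 = 2q + 6 ⇒ q = 1/3.

20/3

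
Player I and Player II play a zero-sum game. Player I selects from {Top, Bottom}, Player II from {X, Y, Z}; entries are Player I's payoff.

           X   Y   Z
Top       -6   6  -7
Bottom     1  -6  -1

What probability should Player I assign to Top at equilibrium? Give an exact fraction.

Row minima: Top → -7, Bottom → -6; maximin = -6.
Column maxima: X → 1, Y → 6, Z → -1; minimax = -1.
-6 ≠ -1, so there is no saddle point; optimal play is mixed.
X is strictly dominated by Z (it gives Player I strictly more in every row), so Player II never plays it.
On the remaining 2×2 (Top, Bottom vs Y, Z):
Let Player I play Top with probability p. Expected payoff against Y: 6p + (-6)(1−p) = 12p − 6; against Z: (-7)p + (-1)(1−p) = −6p − 1.
Setting these equal: 12p − 6 = −6p − 1 ⇒ 18p = 5 ⇒ p = 5/18, and the value is (12)·(5/18) − 6 = -8/3.
For Player II: with q = P(Y), equating Top's and Bottom's payoffs gives 13q − 7 = −5q − 1 ⇒ q = 1/3.

5/18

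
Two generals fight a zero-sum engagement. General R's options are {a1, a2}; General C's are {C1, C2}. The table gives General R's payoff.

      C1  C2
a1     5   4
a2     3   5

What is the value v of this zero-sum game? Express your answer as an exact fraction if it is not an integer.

Row minima: a1 → 4, a2 → 3; maximin = 4.
Column maxima: C1 → 5, C2 → 5; minimax = 5.
4 ≠ 5, so there is no saddle point; optimal play is mixed.
Let General R play a1 with probability p. Expected payoff against C1: 5p + 3(1−p) = 2p + 3; against C2: 4p + 5(1−p) = −p + 5.
Setting these equal: 2p + 3 = −p + 5 ⇒ 3p = 2 ⇒ p = 2/3, and the value is (2)·(2/3) + 3 = 13/3.
For General C: with q = P(C1), equating a1's and a2's payoffs gives q + 4 = −2q + 5 ⇒ q = 1/3.

13/3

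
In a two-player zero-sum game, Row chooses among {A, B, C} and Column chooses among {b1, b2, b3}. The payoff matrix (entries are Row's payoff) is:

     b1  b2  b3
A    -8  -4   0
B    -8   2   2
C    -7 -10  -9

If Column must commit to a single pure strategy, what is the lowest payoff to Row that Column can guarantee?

-7

Column maxima: b1 → -7, b2 → 2, b3 → 2.
The smallest of these is -7.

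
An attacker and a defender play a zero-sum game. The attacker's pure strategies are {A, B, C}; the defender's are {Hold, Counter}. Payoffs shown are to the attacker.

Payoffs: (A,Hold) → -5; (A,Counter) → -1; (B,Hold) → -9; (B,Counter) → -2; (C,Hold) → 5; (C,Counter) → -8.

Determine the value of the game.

-45/17

Row minima: A → -5, B → -9, C → -8; maximin = -5.
Column maxima: Hold → 5, Counter → -1; minimax = -1.
-5 ≠ -1, so there is no saddle point; optimal play is mixed.
B is strictly dominated by A, so the attacker never plays it.
On the remaining 2×2 (A, C vs Hold, Counter):
Let the attacker play A with probability p. Expected payoff against Hold: (-5)p + 5(1−p) = −10p + 5; against Counter: (-1)p + (-8)(1−p) = 7p − 8.
Setting these equal: −10p + 5 = 7p − 8 ⇒ −17p = -13 ⇒ p = 13/17, and the value is (-10)·(13/17) + 5 = -45/17.
For the defender: with q = P(Hold), equating A's and C's payoffs gives −4q − 1 = 13q − 8 ⇒ q = 7/17.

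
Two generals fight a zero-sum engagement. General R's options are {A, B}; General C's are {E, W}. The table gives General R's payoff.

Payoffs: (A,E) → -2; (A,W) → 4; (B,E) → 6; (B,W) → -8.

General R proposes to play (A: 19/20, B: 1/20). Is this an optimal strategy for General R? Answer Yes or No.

No

Against E this mix gives (19/20)·(-2) + (1/20)·6 = -8/5.
Against W this mix gives (19/20)·4 + (1/20)·(-8) = 17/5.
General C will play E, holding General R to -8/5. Shifting weight toward the row that does better against E would raise this floor (the equalizing mix achieves 2/5 against both E and W), so the proposed strategy is not optimal.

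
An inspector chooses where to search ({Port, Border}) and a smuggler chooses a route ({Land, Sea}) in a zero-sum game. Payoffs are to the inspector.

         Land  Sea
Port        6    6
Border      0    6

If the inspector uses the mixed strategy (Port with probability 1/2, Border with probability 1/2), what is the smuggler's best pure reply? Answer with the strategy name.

Land

If the smuggler plays Land, the inspector's expected payoff is (1/2)·6 + (1/2)·0 = 3.
If the smuggler plays Sea, the inspector's expected payoff is (1/2)·6 + (1/2)·6 = 6.
The smuggler minimizes the inspector's payoff; the smallest is 3, so the best response is Land.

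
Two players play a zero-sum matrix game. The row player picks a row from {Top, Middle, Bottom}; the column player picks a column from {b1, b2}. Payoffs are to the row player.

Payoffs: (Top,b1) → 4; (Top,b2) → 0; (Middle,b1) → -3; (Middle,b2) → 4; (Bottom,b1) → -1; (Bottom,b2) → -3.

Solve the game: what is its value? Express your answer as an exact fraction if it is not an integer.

16/11

Row minima: Top → 0, Middle → -3, Bottom → -3; maximin = 0.
Column maxima: b1 → 4, b2 → 4; minimax = 4.
0 ≠ 4, so there is no saddle point; optimal play is mixed.
Bottom is strictly dominated by Top, so the row player never plays it.
On the remaining 2×2 (Top, Middle vs b1, b2):
Let the row player play Top with probability p. Expected payoff against b1: 4p + (-3)(1−p) = 7p − 3; against b2: 0p + 4(1−p) = −4p + 4.
Setting these equal: 7p − 3 = −4p + 4 ⇒ 11p = 7 ⇒ p = 7/11, and the value is (7)·(7/11) − 3 = 16/11.
For the column player: with q = P(b1), equating Top's and Middle's payoffs gives 4q = −7q + 4 ⇒ q = 4/11.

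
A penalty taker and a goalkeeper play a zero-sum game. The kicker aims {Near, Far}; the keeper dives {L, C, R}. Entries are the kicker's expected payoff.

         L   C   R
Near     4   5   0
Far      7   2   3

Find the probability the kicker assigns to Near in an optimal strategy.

Row minima: Near → 0, Far → 2; maximin = 2.
Column maxima: L → 7, C → 5, R → 3; minimax = 3.
2 ≠ 3, so there is no saddle point; optimal play is mixed.
L is strictly dominated by R (it gives the kicker strictly more in every row), so the keeper never plays it.
On the remaining 2×2 (Near, Far vs C, R):
Let the kicker play Near with probability p. Expected payoff against C: 5p + 2(1−p) = 3p + 2; against R: 0p + 3(1−p) = −3p + 3.
Setting these equal: 3p + 2 = −3p + 3 ⇒ 6p = 1 ⇒ p = 1/6, and the value is (3)·(1/6) + 2 = 5/2.
For the keeper: with q = P(C), equating Near's and Far's payoffs gives 5q = −q + 3 ⇒ q = 1/2.

1/6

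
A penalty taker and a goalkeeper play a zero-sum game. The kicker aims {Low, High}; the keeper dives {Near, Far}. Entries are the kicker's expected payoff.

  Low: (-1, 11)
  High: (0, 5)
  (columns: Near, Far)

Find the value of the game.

0

Row minima: Low → -1, High → 0; maximin = 0.
Column maxima: Near → 0, Far → 11; minimax = 0.
Since maximin = minimax = 0, there is a saddle point and the value is 0.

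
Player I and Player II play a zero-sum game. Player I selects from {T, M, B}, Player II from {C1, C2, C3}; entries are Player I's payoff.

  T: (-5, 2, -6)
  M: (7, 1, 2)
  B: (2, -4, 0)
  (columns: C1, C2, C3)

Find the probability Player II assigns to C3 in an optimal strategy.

1/9

Row minima: T → -6, M → 1, B → -4; maximin = 1.
Column maxima: C1 → 7, C2 → 2, C3 → 2; minimax = 2.
1 ≠ 2, so there is no saddle point; optimal play is mixed.
B is strictly dominated by M, so Player I never plays it.
C1 is strictly dominated by C3 (it gives Player I strictly more in every row), so Player II never plays it.
On the remaining 2×2 (T, M vs C2, C3):
Let Player I play T with probability p. Expected payoff against C2: 2p + 1(1−p) = p + 1; against C3: (-6)p + 2(1−p) = −8p + 2.
Setting these equal: p + 1 = −8p + 2 ⇒ 9p = 1 ⇒ p = 1/9, and the value is (1)·(1/9) + 1 = 10/9.
For Player II: with q = P(C2), equating T's and M's payoffs gives 8q − 6 = −q + 2 ⇒ q = 8/9.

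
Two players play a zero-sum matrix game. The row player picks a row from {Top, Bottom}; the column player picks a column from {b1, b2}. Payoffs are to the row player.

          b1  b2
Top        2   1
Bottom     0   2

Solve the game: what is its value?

Row minima: Top → 1, Bottom → 0; maximin = 1.
Column maxima: b1 → 2, b2 → 2; minimax = 2.
1 ≠ 2, so there is no saddle point; optimal play is mixed.
Let the row player play Top with probability p. Expected payoff against b1: 2p + 0(1−p) = 2p; against b2: 1p + 2(1−p) = −p + 2.
Setting these equal: 2p = −p + 2 ⇒ 3p = 2 ⇒ p = 2/3, and the value is (2)·(2/3) = 4/3.
For the column player: with q = P(b1), equating Top's and Bottom's payoffs gives q + 1 = −2q + 2 ⇒ q = 1/3.

4/3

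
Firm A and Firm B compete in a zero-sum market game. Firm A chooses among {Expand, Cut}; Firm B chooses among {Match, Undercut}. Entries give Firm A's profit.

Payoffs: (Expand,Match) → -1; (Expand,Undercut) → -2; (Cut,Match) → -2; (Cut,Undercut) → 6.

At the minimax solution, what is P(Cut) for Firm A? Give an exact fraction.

Row minima: Expand → -2, Cut → -2; maximin = -2.
Column maxima: Match → -1, Undercut → 6; minimax = -1.
-2 ≠ -1, so there is no saddle point; optimal play is mixed.
Let Firm A play Expand with probability p. Expected payoff against Match: (-1)p + (-2)(1−p) = p − 2; against Undercut: (-2)p + 6(1−p) = −8p + 6.
Setting these equal: p − 2 = −8p + 6 ⇒ 9p = 8 ⇒ p = 8/9, and the value is (1)·(8/9) − 2 = -10/9.
For Firm B: with q = P(Match), equating Expand's and Cut's payoffs gives q − 2 = −8q + 6 ⇒ q = 8/9.

1/9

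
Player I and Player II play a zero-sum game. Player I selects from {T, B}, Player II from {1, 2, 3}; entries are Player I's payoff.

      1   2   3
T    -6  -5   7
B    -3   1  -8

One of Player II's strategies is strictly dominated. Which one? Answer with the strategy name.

2

1 holds Player I's payoff strictly below 2 in every row: -6 < -5, -3 < 1.
So 2 is strictly dominated for Player II.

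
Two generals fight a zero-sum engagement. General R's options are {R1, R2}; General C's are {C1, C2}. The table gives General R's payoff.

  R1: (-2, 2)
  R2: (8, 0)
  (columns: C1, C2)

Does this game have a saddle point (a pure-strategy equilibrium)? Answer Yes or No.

Row minima: R1 → -2, R2 → 0; maximin = 0.
Column maxima: C1 → 8, C2 → 2; minimax = 2.
0 ≠ 2, so no pure-strategy equilibrium exists.

No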